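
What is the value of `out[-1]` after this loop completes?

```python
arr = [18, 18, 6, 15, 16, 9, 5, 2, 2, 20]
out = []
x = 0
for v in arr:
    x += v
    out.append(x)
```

Let's trace through this code step by step.

Initialize: arr = [18, 18, 6, 15, 16, 9, 5, 2, 2, 20]
Initialize: out = []
Initialize: x = 0
Entering loop: for v in arr:
After iteration 1: v = 18, out = [18], x = 18
After iteration 2: v = 18, out = [18, 36], x = 36
After iteration 3: v = 6, out = [18, 36, 42], x = 42
After iteration 4: v = 15, out = [18, 36, 42, 57], x = 57
After iteration 5: v = 16, out = [18, 36, 42, 57, 73], x = 73
After iteration 6: v = 9, out = [18, 36, 42, 57, 73, 82], x = 82
After iteration 7: v = 5, out = [18, 36, 42, 57, 73, 82, 87], x = 87
After iteration 8: v = 2, out = [18, 36, 42, 57, 73, 82, 87, 89], x = 89
After iteration 9: v = 2, out = [18, 36, 42, 57, 73, 82, 87, 89, 91], x = 91
After iteration 10: v = 20, out = [18, 36, 42, 57, 73, 82, 87, 89, 91, 111], x = 111
Loop ends.
out[-1] = 111

Final answer: 111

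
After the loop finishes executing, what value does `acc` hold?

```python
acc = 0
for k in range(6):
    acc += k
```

Let's trace through this code step by step.

Initialize: acc = 0
Entering loop: for k in range(6):
After iteration 1: k = 0, acc = 0
After iteration 2: k = 1, acc = 1
After iteration 3: k = 2, acc = 3
After iteration 4: k = 3, acc = 6
After iteration 5: k = 4, acc = 10
After iteration 6: k = 5, acc = 15
Loop ends.

Final answer: 15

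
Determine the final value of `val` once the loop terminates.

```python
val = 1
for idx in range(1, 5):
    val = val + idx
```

Let's trace through this code step by step.

Initialize: val = 1
Entering loop: for idx in range(1, 5):
After iteration 1: idx = 1, val = 2
After iteration 2: idx = 2, val = 4
After iteration 3: idx = 3, val = 7
After iteration 4: idx = 4, val = 11
Loop ends.

Final answer: 11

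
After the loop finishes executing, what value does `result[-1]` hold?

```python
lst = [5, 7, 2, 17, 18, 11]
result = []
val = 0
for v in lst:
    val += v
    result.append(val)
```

Let's trace through this code step by step.

Initialize: lst = [5, 7, 2, 17, 18, 11]
Initialize: result = []
Initialize: val = 0
Entering loop: for v in lst:
After iteration 1: v = 5, result = [5], val = 5
After iteration 2: v = 7, result = [5, 12], val = 12
After iteration 3: v = 2, result = [5, 12, 14], val = 14
After iteration 4: v = 17, result = [5, 12, 14, 31], val = 31
After iteration 5: v = 18, result = [5, 12, 14, 31, 49], val = 49
After iteration 6: v = 11, result = [5, 12, 14, 31, 49, 60], val = 60
Loop ends.
result[-1] = 60

Final answer: 60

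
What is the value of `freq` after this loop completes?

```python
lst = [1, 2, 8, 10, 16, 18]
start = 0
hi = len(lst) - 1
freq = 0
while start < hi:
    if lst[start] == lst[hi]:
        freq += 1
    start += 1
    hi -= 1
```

Let's trace through this code step by step.

Initialize: lst = [1, 2, 8, 10, 16, 18]
Initialize: start = 0
Initialize: hi = 5
Initialize: freq = 0
Entering loop: while start < hi:
After iteration 1: start = 1, hi = 4, freq = 0
After iteration 2: start = 2, hi = 3, freq = 0
After iteration 3: start = 3, hi = 2, freq = 0
Loop ends.

Final answer: 0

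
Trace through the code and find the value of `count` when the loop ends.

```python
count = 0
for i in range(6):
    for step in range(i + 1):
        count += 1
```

Let's trace through this code step by step.

Initialize: count = 0
Entering loop: for i in range(6):
After iteration 1: i = 0, count = 1, step = 0
After iteration 2: i = 1, count = 3, step = 1
After iteration 3: i = 2, count = 6, step = 2
After iteration 4: i = 3, count = 10, step = 3
After iteration 5: i = 4, count = 15, step = 4
After iteration 6: i = 5, count = 21, step = 5
Loop ends.

Final answer: 21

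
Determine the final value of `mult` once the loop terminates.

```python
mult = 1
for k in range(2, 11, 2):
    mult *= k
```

Let's trace through this code step by step.

Initialize: mult = 1
Entering loop: for k in range(2, 11, 2):
After iteration 1: k = 2, mult = 2
After iteration 2: k = 4, mult = 8
After iteration 3: k = 6, mult = 48
After iteration 4: k = 8, mult = 384
After iteration 5: k = 10, mult = 3840
Loop ends.

Final answer: 3840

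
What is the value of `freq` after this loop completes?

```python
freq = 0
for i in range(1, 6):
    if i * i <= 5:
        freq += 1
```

Let's trace through this code step by step.

Initialize: freq = 0
Entering loop: for i in range(1, 6):
After iteration 1: i = 1, freq = 1
After iteration 2: i = 2, freq = 2
After iteration 3: i = 3, freq = 2
After iteration 4: i = 4, freq = 2
After iteration 5: i = 5, freq = 2
Loop ends.

Final answer: 2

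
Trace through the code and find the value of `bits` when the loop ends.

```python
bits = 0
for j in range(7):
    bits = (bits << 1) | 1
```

Let's trace through this code step by step.

Initialize: bits = 0
Entering loop: for j in range(7):
After iteration 1: j = 0, bits = 1
After iteration 2: j = 1, bits = 3
After iteration 3: j = 2, bits = 7
After iteration 4: j = 3, bits = 15
After iteration 5: j = 4, bits = 31
After iteration 6: j = 5, bits = 63
After iteration 7: j = 6, bits = 127
Loop ends.

Final answer: 127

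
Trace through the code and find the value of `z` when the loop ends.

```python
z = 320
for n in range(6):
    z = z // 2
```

Let's trace through this code step by step.

Initialize: z = 320
Entering loop: for n in range(6):
After iteration 1: n = 0, z = 160
After iteration 2: n = 1, z = 80
After iteration 3: n = 2, z = 40
After iteration 4: n = 3, z = 20
After iteration 5: n = 4, z = 10
After iteration 6: n = 5, z = 5
Loop ends.

Final answer: 5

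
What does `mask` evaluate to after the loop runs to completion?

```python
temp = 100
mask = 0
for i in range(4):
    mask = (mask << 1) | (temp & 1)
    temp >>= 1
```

Let's trace through this code step by step.

Initialize: temp = 100
Initialize: mask = 0
Entering loop: for i in range(4):
After iteration 1: i = 0, temp = 50, mask = 0
After iteration 2: i = 1, temp = 25, mask = 0
After iteration 3: i = 2, temp = 12, mask = 1
After iteration 4: i = 3, temp = 6, mask = 2
Loop ends.

Final answer: 2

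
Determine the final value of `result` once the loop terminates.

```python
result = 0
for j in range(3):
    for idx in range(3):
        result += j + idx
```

Let's trace through this code step by step.

Initialize: result = 0
Entering loop: for j in range(3):
After iteration 1: j = 0, result = 3
After iteration 2: j = 1, result = 9
After iteration 3: j = 2, result = 18
Loop ends.

Final answer: 18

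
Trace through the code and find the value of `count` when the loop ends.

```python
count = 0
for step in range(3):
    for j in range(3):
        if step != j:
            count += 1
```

Let's trace through this code step by step.

Initialize: count = 0
Entering loop: for step in range(3):
After iteration 1: step = 0, count = 2
After iteration 2: step = 1, count = 4
After iteration 3: step = 2, count = 6
Loop ends.

Final answer: 6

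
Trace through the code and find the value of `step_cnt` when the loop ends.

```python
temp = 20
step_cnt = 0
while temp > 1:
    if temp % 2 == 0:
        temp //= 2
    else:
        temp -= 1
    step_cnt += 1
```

Let's trace through this code step by step.

Initialize: temp = 20
Initialize: step_cnt = 0
Entering loop: while temp > 1:
After iteration 1: temp = 10, step_cnt = 1
After iteration 2: temp = 5, step_cnt = 2
After iteration 3: temp = 4, step_cnt = 3
After iteration 4: temp = 2, step_cnt = 4
After iteration 5: temp = 1, step_cnt = 5
Loop ends.

Final answer: 5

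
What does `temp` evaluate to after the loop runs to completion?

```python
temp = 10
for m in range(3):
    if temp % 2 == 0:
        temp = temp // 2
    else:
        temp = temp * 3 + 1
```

Let's trace through this code step by step.

Initialize: temp = 10
Entering loop: for m in range(3):
After iteration 1: m = 0, temp = 5
After iteration 2: m = 1, temp = 16
After iteration 3: m = 2, temp = 8
Loop ends.

Final answer: 8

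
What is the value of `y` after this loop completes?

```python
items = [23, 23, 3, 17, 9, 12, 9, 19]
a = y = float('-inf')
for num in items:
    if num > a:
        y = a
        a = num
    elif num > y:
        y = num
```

Let's trace through this code step by step.

Initialize: items = [23, 23, 3, 17, 9, 12, 9, 19]
Initialize: a = -inf
Initialize: y = -inf
Entering loop: for num in items:
After iteration 1: num = 23, a = 23, y = -inf
After iteration 2: num = 23, a = 23, y = 23
After iteration 3: num = 3, a = 23, y = 23
After iteration 4: num = 17, a = 23, y = 23
After iteration 5: num = 9, a = 23, y = 23
After iteration 6: num = 12, a = 23, y = 23
After iteration 7: num = 9, a = 23, y = 23
After iteration 8: num = 19, a = 23, y = 23
Loop ends.

Final answer: 23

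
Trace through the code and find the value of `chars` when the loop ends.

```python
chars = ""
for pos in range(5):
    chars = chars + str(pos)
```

Let's trace through this code step by step.

Initialize: chars = ''
Entering loop: for pos in range(5):
After iteration 1: pos = 0, chars = '0'
After iteration 2: pos = 1, chars = '01'
After iteration 3: pos = 2, chars = '012'
After iteration 4: pos = 3, chars = '0123'
After iteration 5: pos = 4, chars = '01234'
Loop ends.

Final answer: '01234'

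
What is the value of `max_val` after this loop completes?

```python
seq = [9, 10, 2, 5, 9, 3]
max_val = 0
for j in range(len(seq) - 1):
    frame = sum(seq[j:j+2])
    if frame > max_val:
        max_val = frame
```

Let's trace through this code step by step.

Initialize: seq = [9, 10, 2, 5, 9, 3]
Initialize: max_val = 0
Entering loop: for j in range(len(seq) - 1):
After iteration 1: j = 0, max_val = 19, frame = 19
After iteration 2: j = 1, max_val = 19, frame = 12
After iteration 3: j = 2, max_val = 19, frame = 7
After iteration 4: j = 3, max_val = 19, frame = 14
After iteration 5: j = 4, max_val = 19, frame = 12
Loop ends.

Final answer: 19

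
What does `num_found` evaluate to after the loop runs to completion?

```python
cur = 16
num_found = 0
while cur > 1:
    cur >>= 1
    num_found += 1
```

Let's trace through this code step by step.

Initialize: cur = 16
Initialize: num_found = 0
Entering loop: while cur > 1:
After iteration 1: cur = 8, num_found = 1
After iteration 2: cur = 4, num_found = 2
After iteration 3: cur = 2, num_found = 3
After iteration 4: cur = 1, num_found = 4
Loop ends.

Final answer: 4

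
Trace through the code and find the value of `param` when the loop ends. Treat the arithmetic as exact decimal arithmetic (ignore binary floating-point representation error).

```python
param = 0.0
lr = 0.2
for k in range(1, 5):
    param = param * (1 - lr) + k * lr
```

Let's trace through this code step by step.

Initialize: param = 0.0
Initialize: lr = 0.2
Entering loop: for k in range(1, 5):
After iteration 1: k = 1, param = 0.2
After iteration 2: k = 2, param = 0.56
After iteration 3: k = 3, param = 1.048
After iteration 4: k = 4, param = 1.6384
Loop ends.

Final answer: 1.6384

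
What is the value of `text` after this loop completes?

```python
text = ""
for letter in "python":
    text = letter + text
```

Let's trace through this code step by step.

Initialize: text = ''
Entering loop: for letter in "python":
After iteration 1: letter = 'p', text = 'p'
After iteration 2: letter = 'y', text = 'yp'
After iteration 3: letter = 't', text = 'typ'
After iteration 4: letter = 'h', text = 'htyp'
After iteration 5: letter = 'o', text = 'ohtyp'
After iteration 6: letter = 'n', text = 'nohtyp'
Loop ends.

Final answer: 'nohtyp'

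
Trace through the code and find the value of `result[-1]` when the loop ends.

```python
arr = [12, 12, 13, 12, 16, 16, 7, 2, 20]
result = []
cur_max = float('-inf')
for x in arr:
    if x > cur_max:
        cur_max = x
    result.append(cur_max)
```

Let's trace through this code step by step.

Initialize: arr = [12, 12, 13, 12, 16, 16, 7, 2, 20]
Initialize: result = []
Initialize: cur_max = -inf
Entering loop: for x in arr:
After iteration 1: x = 12, result = [12], cur_max = 12
After iteration 2: x = 12, result = [12, 12], cur_max = 12
After iteration 3: x = 13, result = [12, 12, 13], cur_max = 13
After iteration 4: x = 12, result = [12, 12, 13, 13], cur_max = 13
After iteration 5: x = 16, result = [12, 12, 13, 13, 16], cur_max = 16
After iteration 6: x = 16, result = [12, 12, 13, 13, 16, 16], cur_max = 16
After iteration 7: x = 7, result = [12, 12, 13, 13, 16, 16, 16], cur_max = 16
After iteration 8: x = 2, result = [12, 12, 13, 13, 16, 16, 16, 16], cur_max = 16
After iteration 9: x = 20, result = [12, 12, 13, 13, 16, 16, 16, 16, 20], cur_max = 20
Loop ends.
result[-1] = 20

Final answer: 20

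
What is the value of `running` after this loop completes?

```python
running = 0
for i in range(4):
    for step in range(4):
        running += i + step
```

Let's trace through this code step by step.

Initialize: running = 0
Entering loop: for i in range(4):
After iteration 1: i = 0, running = 6
After iteration 2: i = 1, running = 16
After iteration 3: i = 2, running = 30
After iteration 4: i = 3, running = 48
Loop ends.

Final answer: 48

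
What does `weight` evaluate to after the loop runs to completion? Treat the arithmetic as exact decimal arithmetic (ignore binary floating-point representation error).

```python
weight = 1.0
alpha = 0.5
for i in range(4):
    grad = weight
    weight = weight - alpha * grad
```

Let's trace through this code step by step.

Initialize: weight = 1.0
Initialize: alpha = 0.5
Entering loop: for i in range(4):
After iteration 1: i = 0, weight = 0.5, grad = 1.0
After iteration 2: i = 1, weight = 0.25, grad = 0.5
After iteration 3: i = 2, weight = 0.125, grad = 0.25
After iteration 4: i = 3, weight = 0.0625, grad = 0.125
Loop ends.

Final answer: 0.0625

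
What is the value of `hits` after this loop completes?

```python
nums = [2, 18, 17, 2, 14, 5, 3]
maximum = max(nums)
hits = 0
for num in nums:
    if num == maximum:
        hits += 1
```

Let's trace through this code step by step.

Initialize: nums = [2, 18, 17, 2, 14, 5, 3]
Initialize: maximum = 18
Initialize: hits = 0
Entering loop: for num in nums:
After iteration 1: num = 2, hits = 0
After iteration 2: num = 18, hits = 1
After iteration 3: num = 17, hits = 1
After iteration 4: num = 2, hits = 1
After iteration 5: num = 14, hits = 1
After iteration 6: num = 5, hits = 1
After iteration 7: num = 3, hits = 1
Loop ends.

Final answer: 1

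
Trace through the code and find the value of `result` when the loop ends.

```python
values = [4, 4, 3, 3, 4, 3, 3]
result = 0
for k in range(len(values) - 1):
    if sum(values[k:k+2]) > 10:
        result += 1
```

Let's trace through this code step by step.

Initialize: values = [4, 4, 3, 3, 4, 3, 3]
Initialize: result = 0
Entering loop: for k in range(len(values) - 1):
After iteration 1: k = 0, result = 0
After iteration 2: k = 1, result = 0
After iteration 3: k = 2, result = 0
After iteration 4: k = 3, result = 0
After iteration 5: k = 4, result = 0
After iteration 6: k = 5, result = 0
Loop ends.

Final answer: 0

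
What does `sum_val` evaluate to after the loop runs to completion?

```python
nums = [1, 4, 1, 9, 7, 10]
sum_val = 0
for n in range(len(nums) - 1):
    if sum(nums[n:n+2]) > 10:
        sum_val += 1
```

Let's trace through this code step by step.

Initialize: nums = [1, 4, 1, 9, 7, 10]
Initialize: sum_val = 0
Entering loop: for n in range(len(nums) - 1):
After iteration 1: n = 0, sum_val = 0
After iteration 2: n = 1, sum_val = 0
After iteration 3: n = 2, sum_val = 0
After iteration 4: n = 3, sum_val = 1
After iteration 5: n = 4, sum_val = 2
Loop ends.

Final answer: 2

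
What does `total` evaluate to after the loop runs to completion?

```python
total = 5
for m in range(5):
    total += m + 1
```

Let's trace through this code step by step.

Initialize: total = 5
Entering loop: for m in range(5):
After iteration 1: m = 0, total = 6
After iteration 2: m = 1, total = 8
After iteration 3: m = 2, total = 11
After iteration 4: m = 3, total = 15
After iteration 5: m = 4, total = 20
Loop ends.

Final answer: 20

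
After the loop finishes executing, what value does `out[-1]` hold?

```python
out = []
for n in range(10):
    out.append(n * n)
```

Let's trace through this code step by step.

Initialize: out = []
Entering loop: for n in range(10):
After iteration 1: n = 0, out = [0]
After iteration 2: n = 1, out = [0, 1]
After iteration 3: n = 2, out = [0, 1, 4]
After iteration 4: n = 3, out = [0, 1, 4, 9]
After iteration 5: n = 4, out = [0, 1, 4, 9, 16]
After iteration 6: n = 5, out = [0, 1, 4, 9, 16, 25]
After iteration 7: n = 6, out = [0, 1, 4, 9, 16, 25, 36]
After iteration 8: n = 7, out = [0, 1, 4, 9, 16, 25, 36, 49]
After iteration 9: n = 8, out = [0, 1, 4, 9, 16, 25, 36, 49, 64]
After iteration 10: n = 9, out = [0, 1, 4, 9, 16, 25, 36, 49, 64, 81]
Loop ends.
out[-1] = 81

Final answer: 81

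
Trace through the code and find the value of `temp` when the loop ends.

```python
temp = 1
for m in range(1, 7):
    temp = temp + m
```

Let's trace through this code step by step.

Initialize: temp = 1
Entering loop: for m in range(1, 7):
After iteration 1: m = 1, temp = 2
After iteration 2: m = 2, temp = 4
After iteration 3: m = 3, temp = 7
After iteration 4: m = 4, temp = 11
After iteration 5: m = 5, temp = 16
After iteration 6: m = 6, temp = 22
Loop ends.

Final answer: 22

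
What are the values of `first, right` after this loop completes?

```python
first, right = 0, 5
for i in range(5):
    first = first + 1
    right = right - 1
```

Let's trace through this code step by step.

Initialize: first = 0
Initialize: right = 5
Entering loop: for i in range(5):
After iteration 1: i = 0, first = 1, right = 4
After iteration 2: i = 1, first = 2, right = 3
After iteration 3: i = 2, first = 3, right = 2
After iteration 4: i = 3, first = 4, right = 1
After iteration 5: i = 4, first = 5, right = 0
Loop ends.

Final answer: 5, 0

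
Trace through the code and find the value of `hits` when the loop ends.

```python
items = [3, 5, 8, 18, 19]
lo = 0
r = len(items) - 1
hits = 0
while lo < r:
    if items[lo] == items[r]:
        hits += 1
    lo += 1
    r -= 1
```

Let's trace through this code step by step.

Initialize: items = [3, 5, 8, 18, 19]
Initialize: lo = 0
Initialize: r = 4
Initialize: hits = 0
Entering loop: while lo < r:
After iteration 1: lo = 1, r = 3, hits = 0
After iteration 2: lo = 2, r = 2, hits = 0
Loop ends.

Final answer: 0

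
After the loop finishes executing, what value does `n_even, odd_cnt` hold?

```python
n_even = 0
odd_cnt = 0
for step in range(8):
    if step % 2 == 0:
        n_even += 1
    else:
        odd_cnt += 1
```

Let's trace through this code step by step.

Initialize: n_even = 0
Initialize: odd_cnt = 0
Entering loop: for step in range(8):
After iteration 1: step = 0, n_even = 1, odd_cnt = 0
After iteration 2: step = 1, n_even = 1, odd_cnt = 1
After iteration 3: step = 2, n_even = 2, odd_cnt = 1
After iteration 4: step = 3, n_even = 2, odd_cnt = 2
After iteration 5: step = 4, n_even = 3, odd_cnt = 2
After iteration 6: step = 5, n_even = 3, odd_cnt = 3
After iteration 7: step = 6, n_even = 4, odd_cnt = 3
After iteration 8: step = 7, n_even = 4, odd_cnt = 4
Loop ends.

Final answer: 4, 4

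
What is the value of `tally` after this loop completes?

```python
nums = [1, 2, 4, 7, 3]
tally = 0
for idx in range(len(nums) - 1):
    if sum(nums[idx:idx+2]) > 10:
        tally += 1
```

Let's trace through this code step by step.

Initialize: nums = [1, 2, 4, 7, 3]
Initialize: tally = 0
Entering loop: for idx in range(len(nums) - 1):
After iteration 1: idx = 0, tally = 0
After iteration 2: idx = 1, tally = 0
After iteration 3: idx = 2, tally = 1
After iteration 4: idx = 3, tally = 1
Loop ends.

Final answer: 1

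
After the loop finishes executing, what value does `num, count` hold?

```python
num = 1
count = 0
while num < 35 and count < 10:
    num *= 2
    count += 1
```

Let's trace through this code step by step.

Initialize: num = 1
Initialize: count = 0
Entering loop: while num < 35 and count < 10:
After iteration 1: num = 2, count = 1
After iteration 2: num = 4, count = 2
After iteration 3: num = 8, count = 3
After iteration 4: num = 16, count = 4
After iteration 5: num = 32, count = 5
After iteration 6: num = 64, count = 6
Loop ends.

Final answer: 64, 6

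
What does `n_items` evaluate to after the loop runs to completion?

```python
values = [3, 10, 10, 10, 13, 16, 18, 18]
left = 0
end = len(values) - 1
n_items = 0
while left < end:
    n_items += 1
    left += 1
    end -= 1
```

Let's trace through this code step by step.

Initialize: values = [3, 10, 10, 10, 13, 16, 18, 18]
Initialize: left = 0
Initialize: end = 7
Initialize: n_items = 0
Entering loop: while left < end:
After iteration 1: left = 1, end = 6, n_items = 1
After iteration 2: left = 2, end = 5, n_items = 2
After iteration 3: left = 3, end = 4, n_items = 3
After iteration 4: left = 4, end = 3, n_items = 4
Loop ends.

Final answer: 4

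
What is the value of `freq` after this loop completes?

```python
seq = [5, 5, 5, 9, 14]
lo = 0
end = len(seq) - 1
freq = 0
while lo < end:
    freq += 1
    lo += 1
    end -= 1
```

Let's trace through this code step by step.

Initialize: seq = [5, 5, 5, 9, 14]
Initialize: lo = 0
Initialize: end = 4
Initialize: freq = 0
Entering loop: while lo < end:
After iteration 1: lo = 1, end = 3, freq = 1
After iteration 2: lo = 2, end = 2, freq = 2
Loop ends.

Final answer: 2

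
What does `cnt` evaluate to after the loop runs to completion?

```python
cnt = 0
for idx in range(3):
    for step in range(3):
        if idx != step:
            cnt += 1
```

Let's trace through this code step by step.

Initialize: cnt = 0
Entering loop: for idx in range(3):
After iteration 1: idx = 0, cnt = 2
After iteration 2: idx = 1, cnt = 4
After iteration 3: idx = 2, cnt = 6
Loop ends.

Final answer: 6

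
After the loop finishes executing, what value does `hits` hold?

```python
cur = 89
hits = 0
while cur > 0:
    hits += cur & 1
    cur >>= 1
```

Let's trace through this code step by step.

Initialize: cur = 89
Initialize: hits = 0
Entering loop: while cur > 0:
After iteration 1: cur = 44, hits = 1
After iteration 2: cur = 22, hits = 1
After iteration 3: cur = 11, hits = 1
After iteration 4: cur = 5, hits = 2
After iteration 5: cur = 2, hits = 3
After iteration 6: cur = 1, hits = 3
After iteration 7: cur = 0, hits = 4
Loop ends.

Final answer: 4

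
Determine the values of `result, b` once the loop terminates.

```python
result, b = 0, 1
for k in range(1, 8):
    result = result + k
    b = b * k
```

Let's trace through this code step by step.

Initialize: result = 0
Initialize: b = 1
Entering loop: for k in range(1, 8):
After iteration 1: k = 1, result = 1, b = 1
After iteration 2: k = 2, result = 3, b = 2
After iteration 3: k = 3, result = 6, b = 6
After iteration 4: k = 4, result = 10, b = 24
After iteration 5: k = 5, result = 15, b = 120
After iteration 6: k = 6, result = 21, b = 720
After iteration 7: k = 7, result = 28, b = 5040
Loop ends.

Final answer: 28, 5040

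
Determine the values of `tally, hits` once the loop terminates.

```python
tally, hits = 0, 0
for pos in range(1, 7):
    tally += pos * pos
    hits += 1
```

Let's trace through this code step by step.

Initialize: tally = 0
Initialize: hits = 0
Entering loop: for pos in range(1, 7):
After iteration 1: pos = 1, tally = 1, hits = 1
After iteration 2: pos = 2, tally = 5, hits = 2
After iteration 3: pos = 3, tally = 14, hits = 3
After iteration 4: pos = 4, tally = 30, hits = 4
After iteration 5: pos = 5, tally = 55, hits = 5
After iteration 6: pos = 6, tally = 91, hits = 6
Loop ends.

Final answer: 91, 6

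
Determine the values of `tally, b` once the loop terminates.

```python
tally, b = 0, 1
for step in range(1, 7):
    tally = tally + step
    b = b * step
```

Let's trace through this code step by step.

Initialize: tally = 0
Initialize: b = 1
Entering loop: for step in range(1, 7):
After iteration 1: step = 1, tally = 1, b = 1
After iteration 2: step = 2, tally = 3, b = 2
After iteration 3: step = 3, tally = 6, b = 6
After iteration 4: step = 4, tally = 10, b = 24
After iteration 5: step = 5, tally = 15, b = 120
After iteration 6: step = 6, tally = 21, b = 720
Loop ends.

Final answer: 21, 720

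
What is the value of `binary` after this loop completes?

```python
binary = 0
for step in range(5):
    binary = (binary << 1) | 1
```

Let's trace through this code step by step.

Initialize: binary = 0
Entering loop: for step in range(5):
After iteration 1: step = 0, binary = 1
After iteration 2: step = 1, binary = 3
After iteration 3: step = 2, binary = 7
After iteration 4: step = 3, binary = 15
After iteration 5: step = 4, binary = 31
Loop ends.

Final answer: 31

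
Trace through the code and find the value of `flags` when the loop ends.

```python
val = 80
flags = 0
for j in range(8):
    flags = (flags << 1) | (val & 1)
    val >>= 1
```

Let's trace through this code step by step.

Initialize: val = 80
Initialize: flags = 0
Entering loop: for j in range(8):
After iteration 1: j = 0, val = 40, flags = 0
After iteration 2: j = 1, val = 20, flags = 0
After iteration 3: j = 2, val = 10, flags = 0
After iteration 4: j = 3, val = 5, flags = 0
After iteration 5: j = 4, val = 2, flags = 1
After iteration 6: j = 5, val = 1, flags = 2
After iteration 7: j = 6, val = 0, flags = 5
After iteration 8: j = 7, val = 0, flags = 10
Loop ends.

Final answer: 10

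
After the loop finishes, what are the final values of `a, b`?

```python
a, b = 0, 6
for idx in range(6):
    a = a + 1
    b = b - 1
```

Let's trace through this code step by step.

Initialize: a = 0
Initialize: b = 6
Entering loop: for idx in range(6):
After iteration 1: idx = 0, a = 1, b = 5
After iteration 2: idx = 1, a = 2, b = 4
After iteration 3: idx = 2, a = 3, b = 3
After iteration 4: idx = 3, a = 4, b = 2
After iteration 5: idx = 4, a = 5, b = 1
After iteration 6: idx = 5, a = 6, b = 0
Loop ends.

Final answer: 6, 0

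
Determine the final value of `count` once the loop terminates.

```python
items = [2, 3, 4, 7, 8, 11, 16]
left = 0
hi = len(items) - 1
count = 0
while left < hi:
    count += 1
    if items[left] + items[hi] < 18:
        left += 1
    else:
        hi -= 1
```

Let's trace through this code step by step.

Initialize: items = [2, 3, 4, 7, 8, 11, 16]
Initialize: left = 0
Initialize: hi = 6
Initialize: count = 0
Entering loop: while left < hi:
After iteration 1: left = 0, hi = 5, count = 1
After iteration 2: left = 1, hi = 5, count = 2
After iteration 3: left = 2, hi = 5, count = 3
After iteration 4: left = 3, hi = 5, count = 4
After iteration 5: left = 3, hi = 4, count = 5
After iteration 6: left = 4, hi = 4, count = 6
Loop ends.

Final answer: 6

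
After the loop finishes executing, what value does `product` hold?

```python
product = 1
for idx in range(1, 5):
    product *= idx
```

Let's trace through this code step by step.

Initialize: product = 1
Entering loop: for idx in range(1, 5):
After iteration 1: idx = 1, product = 1
After iteration 2: idx = 2, product = 2
After iteration 3: idx = 3, product = 6
After iteration 4: idx = 4, product = 24
Loop ends.

Final answer: 24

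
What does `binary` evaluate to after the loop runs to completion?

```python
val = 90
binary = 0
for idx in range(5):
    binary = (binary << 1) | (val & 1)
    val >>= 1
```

Let's trace through this code step by step.

Initialize: val = 90
Initialize: binary = 0
Entering loop: for idx in range(5):
After iteration 1: idx = 0, val = 45, binary = 0
After iteration 2: idx = 1, val = 22, binary = 1
After iteration 3: idx = 2, val = 11, binary = 2
After iteration 4: idx = 3, val = 5, binary = 5
After iteration 5: idx = 4, val = 2, binary = 11
Loop ends.

Final answer: 11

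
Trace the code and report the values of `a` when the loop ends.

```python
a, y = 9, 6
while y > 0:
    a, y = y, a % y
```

Let's trace through this code step by step.

Initialize: a = 9
Initialize: y = 6
Entering loop: while y > 0:
After iteration 1: a = 6, y = 3
After iteration 2: a = 3, y = 0
Loop ends.

Final answer: 3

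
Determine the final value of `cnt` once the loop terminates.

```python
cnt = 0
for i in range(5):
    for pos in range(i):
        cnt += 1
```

Let's trace through this code step by step.

Initialize: cnt = 0
Entering loop: for i in range(5):
After iteration 1: i = 0, cnt = 0
After iteration 2: i = 1, cnt = 1, pos = 0
After iteration 3: i = 2, cnt = 3, pos = 1
After iteration 4: i = 3, cnt = 6, pos = 2
After iteration 5: i = 4, cnt = 10, pos = 3
Loop ends.

Final answer: 10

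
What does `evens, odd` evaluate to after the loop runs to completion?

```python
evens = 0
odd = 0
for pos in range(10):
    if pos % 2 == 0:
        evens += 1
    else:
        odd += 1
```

Let's trace through this code step by step.

Initialize: evens = 0
Initialize: odd = 0
Entering loop: for pos in range(10):
After iteration 1: pos = 0, evens = 1, odd = 0
After iteration 2: pos = 1, evens = 1, odd = 1
After iteration 3: pos = 2, evens = 2, odd = 1
After iteration 4: pos = 3, evens = 2, odd = 2
After iteration 5: pos = 4, evens = 3, odd = 2
After iteration 6: pos = 5, evens = 3, odd = 3
After iteration 7: pos = 6, evens = 4, odd = 3
After iteration 8: pos = 7, evens = 4, odd = 4
After iteration 9: pos = 8, evens = 5, odd = 4
After iteration 10: pos = 9, evens = 5, odd = 5
Loop ends.

Final answer: 5, 5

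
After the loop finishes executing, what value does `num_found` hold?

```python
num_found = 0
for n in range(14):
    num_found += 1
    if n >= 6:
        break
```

Let's trace through this code step by step.

Initialize: num_found = 0
Entering loop: for n in range(14):
After iteration 1: n = 0, num_found = 1
After iteration 2: n = 1, num_found = 2
After iteration 3: n = 2, num_found = 3
After iteration 4: n = 3, num_found = 4
After iteration 5: n = 4, num_found = 5
After iteration 6: n = 5, num_found = 6
After iteration 7: n = 6, num_found = 7
Loop ends.

Final answer: 7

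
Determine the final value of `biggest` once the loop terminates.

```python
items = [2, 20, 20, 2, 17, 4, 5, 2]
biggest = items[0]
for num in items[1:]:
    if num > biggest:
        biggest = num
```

Let's trace through this code step by step.

Initialize: items = [2, 20, 20, 2, 17, 4, 5, 2]
Initialize: biggest = 2
Entering loop: for num in items[1:]:
After iteration 1: num = 20, biggest = 20
After iteration 2: num = 20, biggest = 20
After iteration 3: num = 2, biggest = 20
After iteration 4: num = 17, biggest = 20
After iteration 5: num = 4, biggest = 20
After iteration 6: num = 5, biggest = 20
After iteration 7: num = 2, biggest = 20
Loop ends.

Final answer: 20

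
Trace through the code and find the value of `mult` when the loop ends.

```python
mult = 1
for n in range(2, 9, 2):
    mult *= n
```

Let's trace through this code step by step.

Initialize: mult = 1
Entering loop: for n in range(2, 9, 2):
After iteration 1: n = 2, mult = 2
After iteration 2: n = 4, mult = 8
After iteration 3: n = 6, mult = 48
After iteration 4: n = 8, mult = 384
Loop ends.

Final answer: 384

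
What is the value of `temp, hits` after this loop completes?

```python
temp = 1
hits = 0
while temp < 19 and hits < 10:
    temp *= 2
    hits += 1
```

Let's trace through this code step by step.

Initialize: temp = 1
Initialize: hits = 0
Entering loop: while temp < 19 and hits < 10:
After iteration 1: temp = 2, hits = 1
After iteration 2: temp = 4, hits = 2
After iteration 3: temp = 8, hits = 3
After iteration 4: temp = 16, hits = 4
After iteration 5: temp = 32, hits = 5
Loop ends.

Final answer: 32, 5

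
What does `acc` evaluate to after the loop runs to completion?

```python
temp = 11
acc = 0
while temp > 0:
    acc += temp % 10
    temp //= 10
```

Let's trace through this code step by step.

Initialize: temp = 11
Initialize: acc = 0
Entering loop: while temp > 0:
After iteration 1: temp = 1, acc = 1
After iteration 2: temp = 0, acc = 2
Loop ends.

Final answer: 2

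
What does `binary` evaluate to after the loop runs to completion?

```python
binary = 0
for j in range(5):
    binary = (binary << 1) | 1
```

Let's trace through this code step by step.

Initialize: binary = 0
Entering loop: for j in range(5):
After iteration 1: j = 0, binary = 1
After iteration 2: j = 1, binary = 3
After iteration 3: j = 2, binary = 7
After iteration 4: j = 3, binary = 15
After iteration 5: j = 4, binary = 31
Loop ends.

Final answer: 31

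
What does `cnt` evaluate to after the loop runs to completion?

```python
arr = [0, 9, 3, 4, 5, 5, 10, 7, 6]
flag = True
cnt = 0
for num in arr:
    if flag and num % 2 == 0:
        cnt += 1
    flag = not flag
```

Let's trace through this code step by step.

Initialize: arr = [0, 9, 3, 4, 5, 5, 10, 7, 6]
Initialize: flag = True
Initialize: cnt = 0
Entering loop: for num in arr:
After iteration 1: num = 0, flag = False, cnt = 1
After iteration 2: num = 9, flag = True, cnt = 1
After iteration 3: num = 3, flag = False, cnt = 1
After iteration 4: num = 4, flag = True, cnt = 1
After iteration 5: num = 5, flag = False, cnt = 1
After iteration 6: num = 5, flag = True, cnt = 1
After iteration 7: num = 10, flag = False, cnt = 2
After iteration 8: num = 7, flag = True, cnt = 2
After iteration 9: num = 6, flag = False, cnt = 3
Loop ends.

Final answer: 3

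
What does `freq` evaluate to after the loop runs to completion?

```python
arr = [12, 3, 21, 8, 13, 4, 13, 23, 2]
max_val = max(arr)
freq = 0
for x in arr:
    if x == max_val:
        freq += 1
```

Let's trace through this code step by step.

Initialize: arr = [12, 3, 21, 8, 13, 4, 13, 23, 2]
Initialize: max_val = 23
Initialize: freq = 0
Entering loop: for x in arr:
After iteration 1: x = 12, freq = 0
After iteration 2: x = 3, freq = 0
After iteration 3: x = 21, freq = 0
After iteration 4: x = 8, freq = 0
After iteration 5: x = 13, freq = 0
After iteration 6: x = 4, freq = 0
After iteration 7: x = 13, freq = 0
After iteration 8: x = 23, freq = 1
After iteration 9: x = 2, freq = 1
Loop ends.

Final answer: 1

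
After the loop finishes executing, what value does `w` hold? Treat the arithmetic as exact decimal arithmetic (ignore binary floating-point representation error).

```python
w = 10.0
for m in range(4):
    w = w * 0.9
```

Let's trace through this code step by step.

Initialize: w = 10.0
Entering loop: for m in range(4):
After iteration 1: m = 0, w = 9.0
After iteration 2: m = 1, w = 8.1
After iteration 3: m = 2, w = 7.29
After iteration 4: m = 3, w = 6.561
Loop ends.

Final answer: 6.561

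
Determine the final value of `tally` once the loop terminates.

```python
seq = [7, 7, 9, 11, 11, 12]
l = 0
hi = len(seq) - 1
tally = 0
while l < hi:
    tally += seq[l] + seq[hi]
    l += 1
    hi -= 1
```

Let's trace through this code step by step.

Initialize: seq = [7, 7, 9, 11, 11, 12]
Initialize: l = 0
Initialize: hi = 5
Initialize: tally = 0
Entering loop: while l < hi:
After iteration 1: l = 1, hi = 4, tally = 19
After iteration 2: l = 2, hi = 3, tally = 37
After iteration 3: l = 3, hi = 2, tally = 57
Loop ends.

Final answer: 57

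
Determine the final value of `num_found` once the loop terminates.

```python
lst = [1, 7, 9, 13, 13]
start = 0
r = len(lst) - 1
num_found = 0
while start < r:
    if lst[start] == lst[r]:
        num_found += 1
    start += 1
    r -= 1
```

Let's trace through this code step by step.

Initialize: lst = [1, 7, 9, 13, 13]
Initialize: start = 0
Initialize: r = 4
Initialize: num_found = 0
Entering loop: while start < r:
After iteration 1: start = 1, r = 3, num_found = 0
After iteration 2: start = 2, r = 2, num_found = 0
Loop ends.

Final answer: 0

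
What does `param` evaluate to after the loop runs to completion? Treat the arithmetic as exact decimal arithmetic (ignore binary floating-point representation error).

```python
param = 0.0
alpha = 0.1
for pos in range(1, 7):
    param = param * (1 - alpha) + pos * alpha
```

Let's trace through this code step by step.

Initialize: param = 0.0
Initialize: alpha = 0.1
Entering loop: for pos in range(1, 7):
After iteration 1: pos = 1, param = 0.1
After iteration 2: pos = 2, param = 0.29
After iteration 3: pos = 3, param = 0.561
After iteration 4: pos = 4, param = 0.9049
After iteration 5: pos = 5, param = 1.31441
After iteration 6: pos = 6, param = 1.782969
Loop ends.

Final answer: 1.782969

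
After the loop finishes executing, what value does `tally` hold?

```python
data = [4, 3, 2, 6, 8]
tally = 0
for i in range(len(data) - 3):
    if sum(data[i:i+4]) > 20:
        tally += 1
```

Let's trace through this code step by step.

Initialize: data = [4, 3, 2, 6, 8]
Initialize: tally = 0
Entering loop: for i in range(len(data) - 3):
After iteration 1: i = 0, tally = 0
After iteration 2: i = 1, tally = 0
Loop ends.

Final answer: 0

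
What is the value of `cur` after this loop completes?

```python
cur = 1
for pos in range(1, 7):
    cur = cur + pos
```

Let's trace through this code step by step.

Initialize: cur = 1
Entering loop: for pos in range(1, 7):
After iteration 1: pos = 1, cur = 2
After iteration 2: pos = 2, cur = 4
After iteration 3: pos = 3, cur = 7
After iteration 4: pos = 4, cur = 11
After iteration 5: pos = 5, cur = 16
After iteration 6: pos = 6, cur = 22
Loop ends.

Final answer: 22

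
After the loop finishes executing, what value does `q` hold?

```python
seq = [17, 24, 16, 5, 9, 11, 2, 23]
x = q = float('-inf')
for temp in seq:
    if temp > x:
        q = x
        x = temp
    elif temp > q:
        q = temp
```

Let's trace through this code step by step.

Initialize: seq = [17, 24, 16, 5, 9, 11, 2, 23]
Initialize: x = -inf
Initialize: q = -inf
Entering loop: for temp in seq:
After iteration 1: temp = 17, x = 17, q = -inf
After iteration 2: temp = 24, x = 24, q = 17
After iteration 3: temp = 16, x = 24, q = 17
After iteration 4: temp = 5, x = 24, q = 17
After iteration 5: temp = 9, x = 24, q = 17
After iteration 6: temp = 11, x = 24, q = 17
After iteration 7: temp = 2, x = 24, q = 17
After iteration 8: temp = 23, x = 24, q = 23
Loop ends.

Final answer: 23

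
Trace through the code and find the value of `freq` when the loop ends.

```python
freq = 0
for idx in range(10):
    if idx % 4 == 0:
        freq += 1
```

Let's trace through this code step by step.

Initialize: freq = 0
Entering loop: for idx in range(10):
After iteration 1: idx = 0, freq = 1
After iteration 2: idx = 1, freq = 1
After iteration 3: idx = 2, freq = 1
After iteration 4: idx = 3, freq = 1
After iteration 5: idx = 4, freq = 2
After iteration 6: idx = 5, freq = 2
After iteration 7: idx = 6, freq = 2
After iteration 8: idx = 7, freq = 2
After iteration 9: idx = 8, freq = 3
After iteration 10: idx = 9, freq = 3
Loop ends.

Final answer: 3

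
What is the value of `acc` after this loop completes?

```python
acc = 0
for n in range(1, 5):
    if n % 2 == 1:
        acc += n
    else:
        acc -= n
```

Let's trace through this code step by step.

Initialize: acc = 0
Entering loop: for n in range(1, 5):
After iteration 1: n = 1, acc = 1
After iteration 2: n = 2, acc = -1
After iteration 3: n = 3, acc = 2
After iteration 4: n = 4, acc = -2
Loop ends.

Final answer: -2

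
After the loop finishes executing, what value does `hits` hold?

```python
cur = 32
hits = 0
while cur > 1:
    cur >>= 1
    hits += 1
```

Let's trace through this code step by step.

Initialize: cur = 32
Initialize: hits = 0
Entering loop: while cur > 1:
After iteration 1: cur = 16, hits = 1
After iteration 2: cur = 8, hits = 2
After iteration 3: cur = 4, hits = 3
After iteration 4: cur = 2, hits = 4
After iteration 5: cur = 1, hits = 5
Loop ends.

Final answer: 5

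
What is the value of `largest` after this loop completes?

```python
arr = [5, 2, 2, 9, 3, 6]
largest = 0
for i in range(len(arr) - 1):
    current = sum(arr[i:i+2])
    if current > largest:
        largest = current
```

Let's trace through this code step by step.

Initialize: arr = [5, 2, 2, 9, 3, 6]
Initialize: largest = 0
Entering loop: for i in range(len(arr) - 1):
After iteration 1: i = 0, largest = 7, current = 7
After iteration 2: i = 1, largest = 7, current = 4
After iteration 3: i = 2, largest = 11, current = 11
After iteration 4: i = 3, largest = 12, current = 12
After iteration 5: i = 4, largest = 12, current = 9
Loop ends.

Final answer: 12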